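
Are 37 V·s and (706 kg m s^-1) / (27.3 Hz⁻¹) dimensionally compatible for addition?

In SI base units:
  37 V·s:  V·s = J·C⁻¹·s = kg·m²·s⁻²·A⁻¹
  (706 kg m s^-1) / (27.3 Hz⁻¹):  [kg·m·s⁻¹] / [s] = kg·m·s⁻²
kg·m²·s⁻²·A⁻¹ ≠ kg·m·s⁻², so they cannot be added.

No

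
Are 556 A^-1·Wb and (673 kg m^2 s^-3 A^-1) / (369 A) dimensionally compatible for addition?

No

In SI base units:
  556 A^-1·Wb:  Wb·A⁻¹ = V·s·A⁻¹ = kg·m²·s⁻²·A⁻²
  (673 kg m^2 s^-3 A^-1) / (369 A):  [kg·m²·s⁻³·A⁻¹] / [A] = kg·m²·s⁻³·A⁻²
kg·m²·s⁻²·A⁻² ≠ kg·m²·s⁻³·A⁻², so they cannot be added.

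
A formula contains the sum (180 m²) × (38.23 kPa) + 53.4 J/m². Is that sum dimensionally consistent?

In SI base units:
  (180 m²) × (38.23 kPa):  [m²] · [kg·m⁻¹·s⁻²] = kg·m·s⁻²
  53.4 J/m²:  J·m⁻² = N·m·m⁻² = kg·s⁻²
kg·m·s⁻² ≠ kg·s⁻², so they cannot be added.

No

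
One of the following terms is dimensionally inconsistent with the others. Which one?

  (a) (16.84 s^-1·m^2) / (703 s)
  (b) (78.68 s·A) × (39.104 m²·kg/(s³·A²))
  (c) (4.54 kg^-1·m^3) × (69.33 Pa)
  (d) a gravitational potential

Expand each in SI base units:
  (a) [m²·s⁻¹] / [s] = m²·s⁻²
  (b) [s·A] · [kg·m²·s⁻³·A⁻²] = kg·m²·s⁻²·A⁻¹
  (c) [kg⁻¹·m³] · [kg·m⁻¹·s⁻²] = m²·s⁻²
  (d) [gravitational potential] = m²·s⁻²
All reduce to m²·s⁻² except (b), which is kg·m²·s⁻²·A⁻¹.

(b)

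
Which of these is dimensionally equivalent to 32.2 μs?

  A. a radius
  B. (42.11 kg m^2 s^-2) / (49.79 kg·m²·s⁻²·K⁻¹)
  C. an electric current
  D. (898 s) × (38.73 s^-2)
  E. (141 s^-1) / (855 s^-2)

Reference: s.
Each option:
  A. [radius] = m
  B. [kg·m²·s⁻²] / [kg·m²·s⁻²·K⁻¹] = K
  C. [electric current] = A
  D. [s] · [s⁻²] = s⁻¹
  E. [s⁻¹] / [s⁻²] = s  ← same
Only E. matches s.

E.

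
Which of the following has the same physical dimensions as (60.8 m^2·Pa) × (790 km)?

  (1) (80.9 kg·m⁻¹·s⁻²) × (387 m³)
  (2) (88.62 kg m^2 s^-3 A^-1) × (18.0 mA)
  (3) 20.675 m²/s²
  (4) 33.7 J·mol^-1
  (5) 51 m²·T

(1)

Reference: [kg·m·s⁻²] · [m] = kg·m²·s⁻².
Each option:
  (1) [kg·m⁻¹·s⁻²] · [m³] = kg·m²·s⁻²  ← same
  (2) [kg·m²·s⁻³·A⁻¹] · [A] = kg·m²·s⁻³
  (3) m²·s⁻²
  (4) J·mol⁻¹ = N·m·mol⁻¹ = kg·m²·s⁻²·mol⁻¹
  (5) T·m² = Wb·m⁻²·m² = kg·m²·s⁻²·A⁻¹
Only (1) matches kg·m²·s⁻².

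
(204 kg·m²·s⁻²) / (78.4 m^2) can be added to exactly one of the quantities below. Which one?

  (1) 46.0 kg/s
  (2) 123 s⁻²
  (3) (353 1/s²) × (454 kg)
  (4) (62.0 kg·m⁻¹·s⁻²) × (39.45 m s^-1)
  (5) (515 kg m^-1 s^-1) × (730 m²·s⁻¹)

(3)

Reference: [kg·m²·s⁻²] / [m²] = kg·s⁻².
Each option:
  (1) kg·s⁻¹
  (2) s⁻²
  (3) [s⁻²] · [kg] = kg·s⁻²  ← same
  (4) [kg·m⁻¹·s⁻²] · [m·s⁻¹] = kg·s⁻³
  (5) [kg·m⁻¹·s⁻¹] · [m²·s⁻¹] = kg·m·s⁻²
Only (3) matches kg·s⁻².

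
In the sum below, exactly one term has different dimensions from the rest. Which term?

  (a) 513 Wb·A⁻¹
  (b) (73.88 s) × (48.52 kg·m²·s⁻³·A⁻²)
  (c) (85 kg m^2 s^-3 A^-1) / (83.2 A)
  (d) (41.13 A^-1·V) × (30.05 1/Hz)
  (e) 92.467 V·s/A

Expand each in SI base units:
  (a) Wb·A⁻¹ = V·s·A⁻¹ = kg·m²·s⁻²·A⁻²
  (b) [s] · [kg·m²·s⁻³·A⁻²] = kg·m²·s⁻²·A⁻²
  (c) [kg·m²·s⁻³·A⁻¹] / [A] = kg·m²·s⁻³·A⁻²
  (d) [kg·m²·s⁻³·A⁻²] · [s] = kg·m²·s⁻²·A⁻²
  (e) V·s·A⁻¹ = J·C⁻¹·s·A⁻¹ = kg·m²·s⁻²·A⁻²
All reduce to kg·m²·s⁻²·A⁻² except (c), which is kg·m²·s⁻³·A⁻².

(c)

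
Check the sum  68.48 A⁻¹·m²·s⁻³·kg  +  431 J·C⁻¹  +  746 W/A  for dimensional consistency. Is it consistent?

Expand each in SI base units:
  68.48 A⁻¹·m²·s⁻³·kg:  kg·m²·s⁻³·A⁻¹
  431 J·C⁻¹:  J·C⁻¹ = N·m·(s·A)⁻¹ = kg·m²·s⁻³·A⁻¹
  746 W/A:  W·A⁻¹ = J·s⁻¹·A⁻¹ = kg·m²·s⁻³·A⁻¹
Every term reduces to kg·m²·s⁻³·A⁻¹.

Yes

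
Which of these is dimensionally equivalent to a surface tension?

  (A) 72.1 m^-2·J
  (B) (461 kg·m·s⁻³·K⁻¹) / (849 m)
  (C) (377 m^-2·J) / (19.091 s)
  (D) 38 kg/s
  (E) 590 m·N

(A)

Reference: [surface tension] = kg·s⁻².
Each option:
  (A) J·m⁻² = N·m·m⁻² = kg·s⁻²  ← same
  (B) [kg·m·s⁻³·K⁻¹] / [m] = kg·s⁻³·K⁻¹
  (C) [kg·s⁻²] / [s] = kg·s⁻³
  (D) kg·s⁻¹
  (E) N·m = kg·m·s⁻²·m = kg·m²·s⁻²
Only (A) matches kg·s⁻².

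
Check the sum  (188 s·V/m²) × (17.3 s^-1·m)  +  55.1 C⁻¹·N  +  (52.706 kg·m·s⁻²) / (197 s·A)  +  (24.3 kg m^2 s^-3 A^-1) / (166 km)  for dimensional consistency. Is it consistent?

Yes

Reduce each to base SI dimensions:
  (188 s·V/m²) × (17.3 s^-1·m):  [kg·s⁻²·A⁻¹] · [m·s⁻¹] = kg·m·s⁻³·A⁻¹
  55.1 C⁻¹·N:  N·C⁻¹ = kg·m·s⁻²·(s·A)⁻¹ = kg·m·s⁻³·A⁻¹
  (52.706 kg·m·s⁻²) / (197 s·A):  [kg·m·s⁻²] / [s·A] = kg·m·s⁻³·A⁻¹
  (24.3 kg m^2 s^-3 A^-1) / (166 km):  [kg·m²·s⁻³·A⁻¹] / [m] = kg·m·s⁻³·A⁻¹
Every term reduces to kg·m·s⁻³·A⁻¹.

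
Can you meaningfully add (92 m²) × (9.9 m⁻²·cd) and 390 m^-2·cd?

No

Dimensions:
  (92 m²) × (9.9 m⁻²·cd):  [m²] · [m⁻²·cd] = cd
  390 m^-2·cd:  cd·m⁻² = m⁻²·cd
cd ≠ m⁻²·cd, so they cannot be added.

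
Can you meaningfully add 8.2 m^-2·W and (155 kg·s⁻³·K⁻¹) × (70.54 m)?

In SI base units:
  8.2 m^-2·W:  W·m⁻² = J·s⁻¹·m⁻² = kg·s⁻³
  (155 kg·s⁻³·K⁻¹) × (70.54 m):  [kg·s⁻³·K⁻¹] · [m] = kg·m·s⁻³·K⁻¹
kg·s⁻³ ≠ kg·m·s⁻³·K⁻¹, so they cannot be added.

No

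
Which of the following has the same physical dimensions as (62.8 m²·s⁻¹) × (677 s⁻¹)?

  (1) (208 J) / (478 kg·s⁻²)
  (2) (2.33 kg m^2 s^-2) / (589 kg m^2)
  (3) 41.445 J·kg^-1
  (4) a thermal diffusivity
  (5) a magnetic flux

(3)

Reference: [m²·s⁻¹] · [s⁻¹] = m²·s⁻².
Each option:
  (1) [kg·m²·s⁻²] / [kg·s⁻²] = m²
  (2) [kg·m²·s⁻²] / [kg·m²] = s⁻²
  (3) J·kg⁻¹ = N·m·kg⁻¹ = m²·s⁻²  ← same
  (4) [thermal diffusivity] = m²·s⁻¹
  (5) [magnetic flux] = kg·m²·s⁻²·A⁻¹
Only (3) matches m²·s⁻².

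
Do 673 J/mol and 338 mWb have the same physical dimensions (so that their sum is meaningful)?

In SI base units:
  673 J/mol:  J·mol⁻¹ = N·m·mol⁻¹ = kg·m²·s⁻²·mol⁻¹
  338 mWb:  Wb = V·s = kg·m²·s⁻²·A⁻¹
kg·m²·s⁻²·mol⁻¹ ≠ kg·m²·s⁻²·A⁻¹, so they cannot be added.

No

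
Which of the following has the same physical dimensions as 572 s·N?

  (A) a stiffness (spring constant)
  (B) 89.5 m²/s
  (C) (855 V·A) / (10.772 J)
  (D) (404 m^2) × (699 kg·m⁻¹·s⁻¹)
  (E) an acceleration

Reference: N·s = kg·m·s⁻²·s = kg·m·s⁻¹.
Each option:
  (A) [stiffness (spring constant)] = kg·s⁻²
  (B) m²·s⁻¹
  (C) [kg·m²·s⁻³] / [kg·m²·s⁻²] = s⁻¹
  (D) [m²] · [kg·m⁻¹·s⁻¹] = kg·m·s⁻¹  ← same
  (E) [acceleration] = m·s⁻²
Only (D) matches kg·m·s⁻¹.

(D)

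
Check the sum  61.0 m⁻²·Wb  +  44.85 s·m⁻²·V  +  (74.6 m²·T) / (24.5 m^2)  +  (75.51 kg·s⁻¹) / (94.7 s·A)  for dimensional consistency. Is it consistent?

Work out the base dimensions of each:
  61.0 m⁻²·Wb:  Wb·m⁻² = V·s·m⁻² = kg·s⁻²·A⁻¹
  44.85 s·m⁻²·V:  V·s·m⁻² = J·C⁻¹·s·m⁻² = kg·s⁻²·A⁻¹
  (74.6 m²·T) / (24.5 m^2):  [kg·m²·s⁻²·A⁻¹] / [m²] = kg·s⁻²·A⁻¹
  (75.51 kg·s⁻¹) / (94.7 s·A):  [kg·s⁻¹] / [s·A] = kg·s⁻²·A⁻¹
Every term reduces to kg·s⁻²·A⁻¹.

Yes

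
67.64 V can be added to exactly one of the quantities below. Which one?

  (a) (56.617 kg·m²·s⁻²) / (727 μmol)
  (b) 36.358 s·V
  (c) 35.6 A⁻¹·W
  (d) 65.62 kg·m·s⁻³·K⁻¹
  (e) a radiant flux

(c)

Reference: V = J·C⁻¹ = kg·m²·s⁻³·A⁻¹.
Each option:
  (a) [kg·m²·s⁻²] / [mol] = kg·m²·s⁻²·mol⁻¹
  (b) V·s = J·C⁻¹·s = kg·m²·s⁻²·A⁻¹
  (c) W·A⁻¹ = J·s⁻¹·A⁻¹ = kg·m²·s⁻³·A⁻¹  ← same
  (d) kg·m·s⁻³·K⁻¹
  (e) [radiant flux] = kg·m²·s⁻³
Only (c) matches kg·m²·s⁻³·A⁻¹.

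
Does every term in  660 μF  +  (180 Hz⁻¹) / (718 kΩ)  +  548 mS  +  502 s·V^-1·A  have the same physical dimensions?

No

In SI base units:
  660 μF:  F = C·V⁻¹ = kg⁻¹·m⁻²·s⁴·A²
  (180 Hz⁻¹) / (718 kΩ):  [s] / [kg·m²·s⁻³·A⁻²] = kg⁻¹·m⁻²·s⁴·A²
  548 mS:  S = Ω⁻¹ = kg⁻¹·m⁻²·s³·A²
  502 s·V^-1·A:  A·s·V⁻¹ = A·s·(J·C⁻¹)⁻¹ = kg⁻¹·m⁻²·s⁴·A²
The terms do not share a single dimension (kg⁻¹·m⁻²·s³·A² vs kg⁻¹·m⁻²·s⁴·A²).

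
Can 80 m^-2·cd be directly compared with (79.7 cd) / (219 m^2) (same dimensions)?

Yes

Reduce each to base SI dimensions:
  80 m^-2·cd:  cd·m⁻² = m⁻²·cd
  (79.7 cd) / (219 m^2):  [cd] / [m²] = m⁻²·cd
Both are m⁻²·cd, so they have the same dimensions and can be added.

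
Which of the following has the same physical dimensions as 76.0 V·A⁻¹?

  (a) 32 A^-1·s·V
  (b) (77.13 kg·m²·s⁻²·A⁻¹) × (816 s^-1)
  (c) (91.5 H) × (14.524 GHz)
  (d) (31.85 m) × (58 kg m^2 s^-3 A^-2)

Reference: V·A⁻¹ = J·C⁻¹·A⁻¹ = kg·m²·s⁻³·A⁻².
Each option:
  (a) V·s·A⁻¹ = J·C⁻¹·s·A⁻¹ = kg·m²·s⁻²·A⁻²
  (b) [kg·m²·s⁻²·A⁻¹] · [s⁻¹] = kg·m²·s⁻³·A⁻¹
  (c) [kg·m²·s⁻²·A⁻²] · [s⁻¹] = kg·m²·s⁻³·A⁻²  ← same
  (d) [m] · [kg·m²·s⁻³·A⁻²] = kg·m³·s⁻³·A⁻²
Only (c) matches kg·m²·s⁻³·A⁻².

(c)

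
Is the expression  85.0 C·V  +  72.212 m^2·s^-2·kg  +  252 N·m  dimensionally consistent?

Yes

Reduce each to base SI dimensions:
  85.0 C·V:  C·V = s·A·J·C⁻¹ = kg·m²·s⁻²
  72.212 m^2·s^-2·kg:  kg·m²·s⁻²
  252 N·m:  N·m = kg·m·s⁻²·m = kg·m²·s⁻²
Every term reduces to kg·m²·s⁻².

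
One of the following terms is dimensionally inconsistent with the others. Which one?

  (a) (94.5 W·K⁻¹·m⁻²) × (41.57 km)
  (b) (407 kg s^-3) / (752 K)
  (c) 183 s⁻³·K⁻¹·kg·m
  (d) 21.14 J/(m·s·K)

Work out the base dimensions of each:
  (a) [kg·s⁻³·K⁻¹] · [m] = kg·m·s⁻³·K⁻¹
  (b) [kg·s⁻³] / [K] = kg·s⁻³·K⁻¹
  (c) kg·m·s⁻³·K⁻¹
  (d) J·s⁻¹·m⁻¹·K⁻¹ = N·m·s⁻¹·m⁻¹·K⁻¹ = kg·m·s⁻³·K⁻¹
All reduce to kg·m·s⁻³·K⁻¹ except (b), which is kg·s⁻³·K⁻¹.

(b)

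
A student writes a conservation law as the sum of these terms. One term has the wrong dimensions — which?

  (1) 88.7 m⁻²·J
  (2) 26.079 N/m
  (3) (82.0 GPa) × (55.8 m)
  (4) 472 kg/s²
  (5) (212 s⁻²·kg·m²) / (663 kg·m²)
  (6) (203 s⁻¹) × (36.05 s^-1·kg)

(5)

In SI base units:
  (1) J·m⁻² = N·m·m⁻² = kg·s⁻²
  (2) N·m⁻¹ = kg·m·s⁻²·m⁻¹ = kg·s⁻²
  (3) [kg·m⁻¹·s⁻²] · [m] = kg·s⁻²
  (4) kg·s⁻²
  (5) [kg·m²·s⁻²] / [kg·m²] = s⁻²
  (6) [s⁻¹] · [kg·s⁻¹] = kg·s⁻²
All reduce to kg·s⁻² except (5), which is s⁻².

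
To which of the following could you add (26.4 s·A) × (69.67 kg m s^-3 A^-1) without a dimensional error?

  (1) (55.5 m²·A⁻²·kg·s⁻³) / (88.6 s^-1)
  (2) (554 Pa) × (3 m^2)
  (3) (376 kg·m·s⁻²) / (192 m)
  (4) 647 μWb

Reference: [s·A] · [kg·m·s⁻³·A⁻¹] = kg·m·s⁻².
Each option:
  (1) [kg·m²·s⁻³·A⁻²] / [s⁻¹] = kg·m²·s⁻²·A⁻²
  (2) [kg·m⁻¹·s⁻²] · [m²] = kg·m·s⁻²  ← same
  (3) [kg·m·s⁻²] / [m] = kg·s⁻²
  (4) Wb = V·s = kg·m²·s⁻²·A⁻¹
Only (2) matches kg·m·s⁻².

(2)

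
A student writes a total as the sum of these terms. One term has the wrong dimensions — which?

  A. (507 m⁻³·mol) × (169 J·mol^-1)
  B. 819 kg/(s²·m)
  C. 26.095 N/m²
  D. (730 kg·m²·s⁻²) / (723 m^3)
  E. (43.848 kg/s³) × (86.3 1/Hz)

In SI base units:
  A. [m⁻³·mol] · [kg·m²·s⁻²·mol⁻¹] = kg·m⁻¹·s⁻²
  B. kg·m⁻¹·s⁻²
  C. N·m⁻² = kg·m·s⁻²·m⁻² = kg·m⁻¹·s⁻²
  D. [kg·m²·s⁻²] / [m³] = kg·m⁻¹·s⁻²
  E. [kg·s⁻³] · [s] = kg·s⁻²
All reduce to kg·m⁻¹·s⁻² except E., which is kg·s⁻².

E.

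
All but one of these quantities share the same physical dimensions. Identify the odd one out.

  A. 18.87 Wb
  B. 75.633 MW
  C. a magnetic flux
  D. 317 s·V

Expand each in SI base units:
  A. Wb = V·s = kg·m²·s⁻²·A⁻¹
  B. W = J·s⁻¹ = kg·m²·s⁻³
  C. [magnetic flux] = kg·m²·s⁻²·A⁻¹
  D. V·s = J·C⁻¹·s = kg·m²·s⁻²·A⁻¹
All reduce to kg·m²·s⁻²·A⁻¹ except B., which is kg·m²·s⁻³.

B.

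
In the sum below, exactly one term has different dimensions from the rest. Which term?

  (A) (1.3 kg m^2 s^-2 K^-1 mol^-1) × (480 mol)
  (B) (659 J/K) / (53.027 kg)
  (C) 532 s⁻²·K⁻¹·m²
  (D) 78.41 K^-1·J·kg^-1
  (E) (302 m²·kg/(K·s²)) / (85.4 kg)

(A)

Work out the base dimensions of each:
  (A) [kg·m²·s⁻²·K⁻¹·mol⁻¹] · [mol] = kg·m²·s⁻²·K⁻¹
  (B) [kg·m²·s⁻²·K⁻¹] / [kg] = m²·s⁻²·K⁻¹
  (C) m²·s⁻²·K⁻¹
  (D) J·kg⁻¹·K⁻¹ = N·m·kg⁻¹·K⁻¹ = m²·s⁻²·K⁻¹
  (E) [kg·m²·s⁻²·K⁻¹] / [kg] = m²·s⁻²·K⁻¹
All reduce to m²·s⁻²·K⁻¹ except (A), which is kg·m²·s⁻²·K⁻¹.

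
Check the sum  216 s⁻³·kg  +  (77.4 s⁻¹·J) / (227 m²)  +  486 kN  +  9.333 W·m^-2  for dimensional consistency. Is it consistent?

No

Reduce each to base SI dimensions:
  216 s⁻³·kg:  kg·s⁻³
  (77.4 s⁻¹·J) / (227 m²):  [kg·m²·s⁻³] / [m²] = kg·s⁻³
  486 kN:  N = kg·m·s⁻²
  9.333 W·m^-2:  W·m⁻² = J·s⁻¹·m⁻² = kg·s⁻³
The terms do not share a single dimension (kg·m·s⁻² vs kg·s⁻³).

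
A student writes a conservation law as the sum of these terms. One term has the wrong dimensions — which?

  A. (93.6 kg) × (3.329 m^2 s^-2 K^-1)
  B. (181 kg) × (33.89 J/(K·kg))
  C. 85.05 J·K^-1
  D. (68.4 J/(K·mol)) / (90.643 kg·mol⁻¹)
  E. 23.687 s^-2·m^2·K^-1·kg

Reduce each to base SI dimensions:
  A. [kg] · [m²·s⁻²·K⁻¹] = kg·m²·s⁻²·K⁻¹
  B. [kg] · [m²·s⁻²·K⁻¹] = kg·m²·s⁻²·K⁻¹
  C. J·K⁻¹ = N·m·K⁻¹ = kg·m²·s⁻²·K⁻¹
  D. [kg·m²·s⁻²·K⁻¹·mol⁻¹] / [kg·mol⁻¹] = m²·s⁻²·K⁻¹
  E. kg·m²·s⁻²·K⁻¹
All reduce to kg·m²·s⁻²·K⁻¹ except D., which is m²·s⁻²·K⁻¹.

D.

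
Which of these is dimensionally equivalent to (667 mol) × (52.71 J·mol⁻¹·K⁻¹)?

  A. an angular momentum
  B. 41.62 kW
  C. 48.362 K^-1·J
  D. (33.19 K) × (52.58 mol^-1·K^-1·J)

C.

Reference: [mol] · [kg·m²·s⁻²·K⁻¹·mol⁻¹] = kg·m²·s⁻²·K⁻¹.
Each option:
  A. [angular momentum] = kg·m²·s⁻¹
  B. W = J·s⁻¹ = kg·m²·s⁻³
  C. J·K⁻¹ = N·m·K⁻¹ = kg·m²·s⁻²·K⁻¹  ← same
  D. [K] · [kg·m²·s⁻²·K⁻¹·mol⁻¹] = kg·m²·s⁻²·mol⁻¹
Only C. matches kg·m²·s⁻²·K⁻¹.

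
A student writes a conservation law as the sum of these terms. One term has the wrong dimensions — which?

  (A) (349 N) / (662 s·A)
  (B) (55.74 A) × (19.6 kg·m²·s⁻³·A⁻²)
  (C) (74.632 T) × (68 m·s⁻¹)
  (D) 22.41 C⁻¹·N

(B)

Expand each in SI base units:
  (A) [kg·m·s⁻²] / [s·A] = kg·m·s⁻³·A⁻¹
  (B) [A] · [kg·m²·s⁻³·A⁻²] = kg·m²·s⁻³·A⁻¹
  (C) [kg·s⁻²·A⁻¹] · [m·s⁻¹] = kg·m·s⁻³·A⁻¹
  (D) N·C⁻¹ = kg·m·s⁻²·(s·A)⁻¹ = kg·m·s⁻³·A⁻¹
All reduce to kg·m·s⁻³·A⁻¹ except (B), which is kg·m²·s⁻³·A⁻¹.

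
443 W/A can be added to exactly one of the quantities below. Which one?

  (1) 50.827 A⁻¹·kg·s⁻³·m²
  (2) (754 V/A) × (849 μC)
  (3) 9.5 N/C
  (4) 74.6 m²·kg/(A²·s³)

Reference: W·A⁻¹ = J·s⁻¹·A⁻¹ = kg·m²·s⁻³·A⁻¹.
Each option:
  (1) kg·m²·s⁻³·A⁻¹  ← same
  (2) [kg·m²·s⁻³·A⁻²] · [s·A] = kg·m²·s⁻²·A⁻¹
  (3) N·C⁻¹ = kg·m·s⁻²·(s·A)⁻¹ = kg·m·s⁻³·A⁻¹
  (4) kg·m²·s⁻³·A⁻²
Only (1) matches kg·m²·s⁻³·A⁻¹.

(1)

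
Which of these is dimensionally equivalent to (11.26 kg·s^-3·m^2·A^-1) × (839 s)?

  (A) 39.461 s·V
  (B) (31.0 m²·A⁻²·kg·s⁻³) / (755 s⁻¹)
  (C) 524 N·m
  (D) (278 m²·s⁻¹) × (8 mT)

(A)

Reference: [kg·m²·s⁻³·A⁻¹] · [s] = kg·m²·s⁻²·A⁻¹.
Each option:
  (A) V·s = J·C⁻¹·s = kg·m²·s⁻²·A⁻¹  ← same
  (B) [kg·m²·s⁻³·A⁻²] / [s⁻¹] = kg·m²·s⁻²·A⁻²
  (C) N·m = kg·m·s⁻²·m = kg·m²·s⁻²
  (D) [m²·s⁻¹] · [kg·s⁻²·A⁻¹] = kg·m²·s⁻³·A⁻¹
Only (A) matches kg·m²·s⁻²·A⁻¹.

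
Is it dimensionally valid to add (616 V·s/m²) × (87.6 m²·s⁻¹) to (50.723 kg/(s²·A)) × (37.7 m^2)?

No

Expand each in SI base units:
  (616 V·s/m²) × (87.6 m²·s⁻¹):  [kg·s⁻²·A⁻¹] · [m²·s⁻¹] = kg·m²·s⁻³·A⁻¹
  (50.723 kg/(s²·A)) × (37.7 m^2):  [kg·s⁻²·A⁻¹] · [m²] = kg·m²·s⁻²·A⁻¹
kg·m²·s⁻³·A⁻¹ ≠ kg·m²·s⁻²·A⁻¹, so they cannot be added.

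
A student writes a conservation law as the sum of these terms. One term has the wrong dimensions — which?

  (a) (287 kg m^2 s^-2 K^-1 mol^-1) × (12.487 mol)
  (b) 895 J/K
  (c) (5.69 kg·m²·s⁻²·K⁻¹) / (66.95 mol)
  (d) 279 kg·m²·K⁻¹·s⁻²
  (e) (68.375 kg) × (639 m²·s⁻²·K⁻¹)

(c)

Dimensions:
  (a) [kg·m²·s⁻²·K⁻¹·mol⁻¹] · [mol] = kg·m²·s⁻²·K⁻¹
  (b) J·K⁻¹ = N·m·K⁻¹ = kg·m²·s⁻²·K⁻¹
  (c) [kg·m²·s⁻²·K⁻¹] / [mol] = kg·m²·s⁻²·K⁻¹·mol⁻¹
  (d) kg·m²·s⁻²·K⁻¹
  (e) [kg] · [m²·s⁻²·K⁻¹] = kg·m²·s⁻²·K⁻¹
All reduce to kg·m²·s⁻²·K⁻¹ except (c), which is kg·m²·s⁻²·K⁻¹·mol⁻¹.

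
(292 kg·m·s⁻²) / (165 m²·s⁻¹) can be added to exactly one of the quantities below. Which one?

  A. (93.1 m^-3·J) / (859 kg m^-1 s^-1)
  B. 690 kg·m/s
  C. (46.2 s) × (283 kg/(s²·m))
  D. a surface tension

Reference: [kg·m·s⁻²] / [m²·s⁻¹] = kg·m⁻¹·s⁻¹.
Each option:
  A. [kg·m⁻¹·s⁻²] / [kg·m⁻¹·s⁻¹] = s⁻¹
  B. kg·m·s⁻¹
  C. [s] · [kg·m⁻¹·s⁻²] = kg·m⁻¹·s⁻¹  ← same
  D. [surface tension] = kg·s⁻²
Only C. matches kg·m⁻¹·s⁻¹.

C.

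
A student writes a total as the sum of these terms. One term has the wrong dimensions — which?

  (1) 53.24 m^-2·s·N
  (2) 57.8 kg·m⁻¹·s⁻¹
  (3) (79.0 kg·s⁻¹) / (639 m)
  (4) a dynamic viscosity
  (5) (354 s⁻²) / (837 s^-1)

Work out the base dimensions of each:
  (1) N·s·m⁻² = kg·m·s⁻²·s·m⁻² = kg·m⁻¹·s⁻¹
  (2) kg·m⁻¹·s⁻¹
  (3) [kg·s⁻¹] / [m] = kg·m⁻¹·s⁻¹
  (4) [dynamic viscosity] = kg·m⁻¹·s⁻¹
  (5) [s⁻²] / [s⁻¹] = s⁻¹
All reduce to kg·m⁻¹·s⁻¹ except (5), which is s⁻¹.

(5)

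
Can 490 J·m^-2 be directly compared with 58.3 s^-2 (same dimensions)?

No

Dimensions:
  490 J·m^-2:  J·m⁻² = N·m·m⁻² = kg·s⁻²
  58.3 s^-2:  s⁻²
kg·s⁻² ≠ s⁻², so they cannot be added.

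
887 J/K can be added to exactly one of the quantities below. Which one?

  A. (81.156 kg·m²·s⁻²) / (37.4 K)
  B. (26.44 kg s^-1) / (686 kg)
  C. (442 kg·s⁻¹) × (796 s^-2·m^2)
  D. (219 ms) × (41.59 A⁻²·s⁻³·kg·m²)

A.

Reference: J·K⁻¹ = N·m·K⁻¹ = kg·m²·s⁻²·K⁻¹.
Each option:
  A. [kg·m²·s⁻²] / [K] = kg·m²·s⁻²·K⁻¹  ← same
  B. [kg·s⁻¹] / [kg] = s⁻¹
  C. [kg·s⁻¹] · [m²·s⁻²] = kg·m²·s⁻³
  D. [s] · [kg·m²·s⁻³·A⁻²] = kg·m²·s⁻²·A⁻²
Only A. matches kg·m²·s⁻²·K⁻¹.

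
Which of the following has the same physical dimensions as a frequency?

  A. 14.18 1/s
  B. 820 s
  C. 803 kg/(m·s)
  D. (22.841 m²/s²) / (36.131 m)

Reference: [frequency] = s⁻¹.
Each option:
  A. s⁻¹  ← same
  B. s
  C. kg·m⁻¹·s⁻¹
  D. [m²·s⁻²] / [m] = m·s⁻²
Only A. matches s⁻¹.

A.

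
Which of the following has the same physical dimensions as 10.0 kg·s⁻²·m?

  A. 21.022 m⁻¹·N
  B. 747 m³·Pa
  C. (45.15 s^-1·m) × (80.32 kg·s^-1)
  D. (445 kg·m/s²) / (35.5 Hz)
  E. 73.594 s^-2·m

Reference: kg·m·s⁻².
Each option:
  A. N·m⁻¹ = kg·m·s⁻²·m⁻¹ = kg·s⁻²
  B. Pa·m³ = N·m⁻²·m³ = kg·m²·s⁻²
  C. [m·s⁻¹] · [kg·s⁻¹] = kg·m·s⁻²  ← same
  D. [kg·m·s⁻²] / [s⁻¹] = kg·m·s⁻¹
  E. m·s⁻²
Only C. matches kg·m·s⁻².

C.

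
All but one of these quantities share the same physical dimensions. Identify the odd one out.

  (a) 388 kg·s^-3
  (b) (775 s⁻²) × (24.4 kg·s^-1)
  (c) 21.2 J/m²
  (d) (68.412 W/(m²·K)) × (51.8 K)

Expand each in SI base units:
  (a) kg·s⁻³
  (b) [s⁻²] · [kg·s⁻¹] = kg·s⁻³
  (c) J·m⁻² = N·m·m⁻² = kg·s⁻²
  (d) [kg·s⁻³·K⁻¹] · [K] = kg·s⁻³
All reduce to kg·s⁻³ except (c), which is kg·s⁻².

(c)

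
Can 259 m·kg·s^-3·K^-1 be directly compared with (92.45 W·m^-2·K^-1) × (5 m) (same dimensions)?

Yes

Work out the base dimensions of each:
  259 m·kg·s^-3·K^-1:  kg·m·s⁻³·K⁻¹
  (92.45 W·m^-2·K^-1) × (5 m):  [kg·s⁻³·K⁻¹] · [m] = kg·m·s⁻³·K⁻¹
Both are kg·m·s⁻³·K⁻¹, so they have the same dimensions and can be added.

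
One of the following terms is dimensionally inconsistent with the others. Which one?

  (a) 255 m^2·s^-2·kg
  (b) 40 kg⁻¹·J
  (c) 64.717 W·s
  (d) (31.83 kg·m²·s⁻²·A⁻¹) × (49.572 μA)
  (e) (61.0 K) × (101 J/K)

Expand each in SI base units:
  (a) kg·m²·s⁻²
  (b) J·kg⁻¹ = N·m·kg⁻¹ = m²·s⁻²
  (c) W·s = J·s⁻¹·s = kg·m²·s⁻²
  (d) [kg·m²·s⁻²·A⁻¹] · [A] = kg·m²·s⁻²
  (e) [K] · [kg·m²·s⁻²·K⁻¹] = kg·m²·s⁻²
All reduce to kg·m²·s⁻² except (b), which is m²·s⁻².

(b)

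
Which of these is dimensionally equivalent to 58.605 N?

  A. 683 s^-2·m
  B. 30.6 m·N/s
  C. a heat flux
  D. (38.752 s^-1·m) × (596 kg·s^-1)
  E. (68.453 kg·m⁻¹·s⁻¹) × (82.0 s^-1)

D.

Reference: N = kg·m·s⁻².
Each option:
  A. m·s⁻²
  B. N·m·s⁻¹ = kg·m·s⁻²·m·s⁻¹ = kg·m²·s⁻³
  C. [heat flux] = kg·s⁻³
  D. [m·s⁻¹] · [kg·s⁻¹] = kg·m·s⁻²  ← same
  E. [kg·m⁻¹·s⁻¹] · [s⁻¹] = kg·m⁻¹·s⁻²
Only D. matches kg·m·s⁻².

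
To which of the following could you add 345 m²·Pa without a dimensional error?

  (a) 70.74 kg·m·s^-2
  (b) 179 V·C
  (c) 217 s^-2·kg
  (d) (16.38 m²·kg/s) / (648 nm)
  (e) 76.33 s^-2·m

Reference: Pa·m² = N·m⁻²·m² = kg·m·s⁻².
Each option:
  (a) kg·m·s⁻²  ← same
  (b) C·V = s·A·J·C⁻¹ = kg·m²·s⁻²
  (c) kg·s⁻²
  (d) [kg·m²·s⁻¹] / [m] = kg·m·s⁻¹
  (e) m·s⁻²
Only (a) matches kg·m·s⁻².

(a)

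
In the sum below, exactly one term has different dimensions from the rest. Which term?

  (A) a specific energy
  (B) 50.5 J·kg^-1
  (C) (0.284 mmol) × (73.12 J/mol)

In SI base units:
  (A) [specific energy] = m²·s⁻²
  (B) J·kg⁻¹ = N·m·kg⁻¹ = m²·s⁻²
  (C) [mol] · [kg·m²·s⁻²·mol⁻¹] = kg·m²·s⁻²
All reduce to m²·s⁻² except (C), which is kg·m²·s⁻².

(C)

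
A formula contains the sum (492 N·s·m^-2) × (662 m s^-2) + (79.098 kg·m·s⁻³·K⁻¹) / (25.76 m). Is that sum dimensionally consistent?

No

Work out the base dimensions of each:
  (492 N·s·m^-2) × (662 m s^-2):  [kg·m⁻¹·s⁻¹] · [m·s⁻²] = kg·s⁻³
  (79.098 kg·m·s⁻³·K⁻¹) / (25.76 m):  [kg·m·s⁻³·K⁻¹] / [m] = kg·s⁻³·K⁻¹
kg·s⁻³ ≠ kg·s⁻³·K⁻¹, so they cannot be added.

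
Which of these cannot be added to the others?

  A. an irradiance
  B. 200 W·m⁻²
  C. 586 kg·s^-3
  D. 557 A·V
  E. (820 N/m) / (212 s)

In SI base units:
  A. [irradiance] = kg·s⁻³
  B. W·m⁻² = J·s⁻¹·m⁻² = kg·s⁻³
  C. kg·s⁻³
  D. V·A = J·C⁻¹·A = kg·m²·s⁻³
  E. [kg·s⁻²] / [s] = kg·s⁻³
All reduce to kg·s⁻³ except D., which is kg·m²·s⁻³.

D.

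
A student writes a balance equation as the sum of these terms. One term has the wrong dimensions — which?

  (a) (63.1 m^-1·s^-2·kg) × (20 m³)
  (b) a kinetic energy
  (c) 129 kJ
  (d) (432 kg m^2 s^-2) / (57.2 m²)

Expand each in SI base units:
  (a) [kg·m⁻¹·s⁻²] · [m³] = kg·m²·s⁻²
  (b) [kinetic energy] = kg·m²·s⁻²
  (c) J = N·m = kg·m²·s⁻²
  (d) [kg·m²·s⁻²] / [m²] = kg·s⁻²
All reduce to kg·m²·s⁻² except (d), which is kg·s⁻².

(d)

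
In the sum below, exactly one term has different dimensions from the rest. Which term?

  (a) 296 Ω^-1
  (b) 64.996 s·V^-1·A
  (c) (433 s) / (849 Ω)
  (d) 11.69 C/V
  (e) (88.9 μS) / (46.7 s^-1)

(a)

Expand each in SI base units:
  (a) Ω⁻¹ = (V·A⁻¹)⁻¹ = kg⁻¹·m⁻²·s³·A²
  (b) A·s·V⁻¹ = A·s·(J·C⁻¹)⁻¹ = kg⁻¹·m⁻²·s⁴·A²
  (c) [s] / [kg·m²·s⁻³·A⁻²] = kg⁻¹·m⁻²·s⁴·A²
  (d) C·V⁻¹ = s·A·(J·C⁻¹)⁻¹ = kg⁻¹·m⁻²·s⁴·A²
  (e) [kg⁻¹·m⁻²·s³·A²] / [s⁻¹] = kg⁻¹·m⁻²·s⁴·A²
All reduce to kg⁻¹·m⁻²·s⁴·A² except (a), which is kg⁻¹·m⁻²·s³·A².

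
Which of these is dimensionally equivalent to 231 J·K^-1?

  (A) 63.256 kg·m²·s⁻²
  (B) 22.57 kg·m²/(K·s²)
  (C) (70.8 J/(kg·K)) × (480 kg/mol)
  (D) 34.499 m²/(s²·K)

Reference: J·K⁻¹ = N·m·K⁻¹ = kg·m²·s⁻²·K⁻¹.
Each option:
  (A) kg·m²·s⁻²
  (B) kg·m²·s⁻²·K⁻¹  ← same
  (C) [m²·s⁻²·K⁻¹] · [kg·mol⁻¹] = kg·m²·s⁻²·K⁻¹·mol⁻¹
  (D) m²·s⁻²·K⁻¹
Only (B) matches kg·m²·s⁻²·K⁻¹.

(B)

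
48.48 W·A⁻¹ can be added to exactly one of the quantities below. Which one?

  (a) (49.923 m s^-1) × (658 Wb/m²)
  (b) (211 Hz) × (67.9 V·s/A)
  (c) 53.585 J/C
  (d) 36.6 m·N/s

(c)

Reference: W·A⁻¹ = J·s⁻¹·A⁻¹ = kg·m²·s⁻³·A⁻¹.
Each option:
  (a) [m·s⁻¹] · [kg·s⁻²·A⁻¹] = kg·m·s⁻³·A⁻¹
  (b) [s⁻¹] · [kg·m²·s⁻²·A⁻²] = kg·m²·s⁻³·A⁻²
  (c) J·C⁻¹ = N·m·(s·A)⁻¹ = kg·m²·s⁻³·A⁻¹  ← same
  (d) N·m·s⁻¹ = kg·m·s⁻²·m·s⁻¹ = kg·m²·s⁻³
Only (c) matches kg·m²·s⁻³·A⁻¹.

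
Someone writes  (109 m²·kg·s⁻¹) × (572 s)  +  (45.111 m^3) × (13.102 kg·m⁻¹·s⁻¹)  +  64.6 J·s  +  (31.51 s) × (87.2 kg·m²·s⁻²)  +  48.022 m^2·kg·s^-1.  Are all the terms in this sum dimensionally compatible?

Dimensions:
  (109 m²·kg·s⁻¹) × (572 s):  [kg·m²·s⁻¹] · [s] = kg·m²
  (45.111 m^3) × (13.102 kg·m⁻¹·s⁻¹):  [m³] · [kg·m⁻¹·s⁻¹] = kg·m²·s⁻¹
  64.6 J·s:  J·s = N·m·s = kg·m²·s⁻¹
  (31.51 s) × (87.2 kg·m²·s⁻²):  [s] · [kg·m²·s⁻²] = kg·m²·s⁻¹
  48.022 m^2·kg·s^-1:  kg·m²·s⁻¹
The terms do not share a single dimension (kg·m² vs kg·m²·s⁻¹).

No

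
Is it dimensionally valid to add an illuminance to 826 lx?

Yes

In SI base units:
  an illuminance:  [illuminance] = m⁻²·cd
  826 lx:  lx = lm·m⁻² = m⁻²·cd
Both are m⁻²·cd, so they have the same dimensions and can be added.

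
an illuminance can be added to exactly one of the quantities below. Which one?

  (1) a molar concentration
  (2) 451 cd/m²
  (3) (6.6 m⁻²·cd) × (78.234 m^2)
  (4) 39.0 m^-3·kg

Reference: [illuminance] = m⁻²·cd.
Each option:
  (1) [molar concentration] = m⁻³·mol
  (2) cd·m⁻² = m⁻²·cd  ← same
  (3) [m⁻²·cd] · [m²] = cd
  (4) kg·m⁻³
Only (2) matches m⁻²·cd.

(2)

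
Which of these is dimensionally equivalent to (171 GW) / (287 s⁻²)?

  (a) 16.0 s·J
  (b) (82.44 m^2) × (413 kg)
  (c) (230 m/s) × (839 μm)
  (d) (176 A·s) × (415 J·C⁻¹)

Reference: [kg·m²·s⁻³] / [s⁻²] = kg·m²·s⁻¹.
Each option:
  (a) J·s = N·m·s = kg·m²·s⁻¹  ← same
  (b) [m²] · [kg] = kg·m²
  (c) [m·s⁻¹] · [m] = m²·s⁻¹
  (d) [s·A] · [kg·m²·s⁻³·A⁻¹] = kg·m²·s⁻²
Only (a) matches kg·m²·s⁻¹.

(a)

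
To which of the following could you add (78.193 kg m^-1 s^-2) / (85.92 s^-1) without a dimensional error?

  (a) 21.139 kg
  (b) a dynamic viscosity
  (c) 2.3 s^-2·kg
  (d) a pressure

(b)

Reference: [kg·m⁻¹·s⁻²] / [s⁻¹] = kg·m⁻¹·s⁻¹.
Each option:
  (a) kg
  (b) [dynamic viscosity] = kg·m⁻¹·s⁻¹  ← same
  (c) kg·s⁻²
  (d) [pressure] = kg·m⁻¹·s⁻²
Only (b) matches kg·m⁻¹·s⁻¹.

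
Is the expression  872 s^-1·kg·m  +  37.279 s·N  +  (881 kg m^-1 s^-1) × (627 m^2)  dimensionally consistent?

Dimensions:
  872 s^-1·kg·m:  kg·m·s⁻¹
  37.279 s·N:  N·s = kg·m·s⁻²·s = kg·m·s⁻¹
  (881 kg m^-1 s^-1) × (627 m^2):  [kg·m⁻¹·s⁻¹] · [m²] = kg·m·s⁻¹
Every term reduces to kg·m·s⁻¹.

Yes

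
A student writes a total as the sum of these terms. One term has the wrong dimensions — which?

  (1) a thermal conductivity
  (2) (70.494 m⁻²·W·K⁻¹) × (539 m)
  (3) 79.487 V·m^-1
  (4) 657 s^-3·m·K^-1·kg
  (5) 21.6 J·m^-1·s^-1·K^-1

Reduce each to base SI dimensions:
  (1) [thermal conductivity] = kg·m·s⁻³·K⁻¹
  (2) [kg·s⁻³·K⁻¹] · [m] = kg·m·s⁻³·K⁻¹
  (3) V·m⁻¹ = J·C⁻¹·m⁻¹ = kg·m·s⁻³·A⁻¹
  (4) kg·m·s⁻³·K⁻¹
  (5) J·s⁻¹·m⁻¹·K⁻¹ = N·m·s⁻¹·m⁻¹·K⁻¹ = kg·m·s⁻³·K⁻¹
All reduce to kg·m·s⁻³·K⁻¹ except (3), which is kg·m·s⁻³·A⁻¹.

(3)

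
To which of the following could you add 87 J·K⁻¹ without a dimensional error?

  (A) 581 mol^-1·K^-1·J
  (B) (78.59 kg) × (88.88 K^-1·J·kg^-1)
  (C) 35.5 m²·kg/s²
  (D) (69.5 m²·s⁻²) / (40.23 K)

(B)

Reference: J·K⁻¹ = N·m·K⁻¹ = kg·m²·s⁻²·K⁻¹.
Each option:
  (A) J·mol⁻¹·K⁻¹ = N·m·mol⁻¹·K⁻¹ = kg·m²·s⁻²·K⁻¹·mol⁻¹
  (B) [kg] · [m²·s⁻²·K⁻¹] = kg·m²·s⁻²·K⁻¹  ← same
  (C) kg·m²·s⁻²
  (D) [m²·s⁻²] / [K] = m²·s⁻²·K⁻¹
Only (B) matches kg·m²·s⁻²·K⁻¹.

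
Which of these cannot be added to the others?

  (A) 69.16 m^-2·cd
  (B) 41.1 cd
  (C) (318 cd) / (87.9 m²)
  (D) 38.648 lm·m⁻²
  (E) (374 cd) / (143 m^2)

(B)

Expand each in SI base units:
  (A) cd·m⁻² = m⁻²·cd
  (B) cd
  (C) [cd] / [m²] = m⁻²·cd
  (D) lm·m⁻² = cd·m⁻² = m⁻²·cd
  (E) [cd] / [m²] = m⁻²·cd
All reduce to m⁻²·cd except (B), which is cd.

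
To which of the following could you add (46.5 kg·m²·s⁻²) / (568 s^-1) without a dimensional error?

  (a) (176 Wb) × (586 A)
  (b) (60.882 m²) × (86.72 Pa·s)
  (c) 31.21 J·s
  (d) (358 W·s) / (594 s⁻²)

Reference: [kg·m²·s⁻²] / [s⁻¹] = kg·m²·s⁻¹.
Each option:
  (a) [kg·m²·s⁻²·A⁻¹] · [A] = kg·m²·s⁻²
  (b) [m²] · [kg·m⁻¹·s⁻¹] = kg·m·s⁻¹
  (c) J·s = N·m·s = kg·m²·s⁻¹  ← same
  (d) [kg·m²·s⁻²] / [s⁻²] = kg·m²
Only (c) matches kg·m²·s⁻¹.

(c)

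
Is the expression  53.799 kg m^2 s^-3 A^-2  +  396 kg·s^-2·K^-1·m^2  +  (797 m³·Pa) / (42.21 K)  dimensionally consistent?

Expand each in SI base units:
  53.799 kg m^2 s^-3 A^-2:  kg·m²·s⁻³·A⁻²
  396 kg·s^-2·K^-1·m^2:  kg·m²·s⁻²·K⁻¹
  (797 m³·Pa) / (42.21 K):  [kg·m²·s⁻²] / [K] = kg·m²·s⁻²·K⁻¹
The terms do not share a single dimension (kg·m²·s⁻²·K⁻¹ vs kg·m²·s⁻³·A⁻²).

No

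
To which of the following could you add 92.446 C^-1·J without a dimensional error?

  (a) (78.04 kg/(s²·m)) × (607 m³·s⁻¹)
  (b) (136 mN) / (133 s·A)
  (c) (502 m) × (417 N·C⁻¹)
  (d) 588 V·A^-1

(c)

Reference: J·C⁻¹ = N·m·(s·A)⁻¹ = kg·m²·s⁻³·A⁻¹.
Each option:
  (a) [kg·m⁻¹·s⁻²] · [m³·s⁻¹] = kg·m²·s⁻³
  (b) [kg·m·s⁻²] / [s·A] = kg·m·s⁻³·A⁻¹
  (c) [m] · [kg·m·s⁻³·A⁻¹] = kg·m²·s⁻³·A⁻¹  ← same
  (d) V·A⁻¹ = J·C⁻¹·A⁻¹ = kg·m²·s⁻³·A⁻²
Only (c) matches kg·m²·s⁻³·A⁻¹.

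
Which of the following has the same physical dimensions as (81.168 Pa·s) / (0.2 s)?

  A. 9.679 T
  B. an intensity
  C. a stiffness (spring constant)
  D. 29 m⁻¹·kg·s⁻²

Reference: [kg·m⁻¹·s⁻¹] / [s] = kg·m⁻¹·s⁻².
Each option:
  A. T = Wb·m⁻² = kg·s⁻²·A⁻¹
  B. [intensity] = kg·s⁻³
  C. [stiffness (spring constant)] = kg·s⁻²
  D. kg·m⁻¹·s⁻²  ← same
Only D. matches kg·m⁻¹·s⁻².

D.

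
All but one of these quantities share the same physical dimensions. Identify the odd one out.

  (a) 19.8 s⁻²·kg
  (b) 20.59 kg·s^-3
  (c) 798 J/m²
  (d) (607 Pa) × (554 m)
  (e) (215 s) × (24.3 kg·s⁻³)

Reduce each to base SI dimensions:
  (a) kg·s⁻²
  (b) kg·s⁻³
  (c) J·m⁻² = N·m·m⁻² = kg·s⁻²
  (d) [kg·m⁻¹·s⁻²] · [m] = kg·s⁻²
  (e) [s] · [kg·s⁻³] = kg·s⁻²
All reduce to kg·s⁻² except (b), which is kg·s⁻³.

(b)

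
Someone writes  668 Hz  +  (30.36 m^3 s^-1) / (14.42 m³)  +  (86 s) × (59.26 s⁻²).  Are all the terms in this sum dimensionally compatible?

Yes

Work out the base dimensions of each:
  668 Hz:  Hz = s⁻¹
  (30.36 m^3 s^-1) / (14.42 m³):  [m³·s⁻¹] / [m³] = s⁻¹
  (86 s) × (59.26 s⁻²):  [s] · [s⁻²] = s⁻¹
Every term reduces to s⁻¹.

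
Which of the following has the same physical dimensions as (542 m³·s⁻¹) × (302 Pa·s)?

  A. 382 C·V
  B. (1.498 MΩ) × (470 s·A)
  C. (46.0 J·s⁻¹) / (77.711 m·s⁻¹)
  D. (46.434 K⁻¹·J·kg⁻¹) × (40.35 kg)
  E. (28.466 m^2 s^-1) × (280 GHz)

Reference: [m³·s⁻¹] · [kg·m⁻¹·s⁻¹] = kg·m²·s⁻².
Each option:
  A. C·V = s·A·J·C⁻¹ = kg·m²·s⁻²  ← same
  B. [kg·m²·s⁻³·A⁻²] · [s·A] = kg·m²·s⁻²·A⁻¹
  C. [kg·m²·s⁻³] / [m·s⁻¹] = kg·m·s⁻²
  D. [m²·s⁻²·K⁻¹] · [kg] = kg·m²·s⁻²·K⁻¹
  E. [m²·s⁻¹] · [s⁻¹] = m²·s⁻²
Only A. matches kg·m²·s⁻².

A.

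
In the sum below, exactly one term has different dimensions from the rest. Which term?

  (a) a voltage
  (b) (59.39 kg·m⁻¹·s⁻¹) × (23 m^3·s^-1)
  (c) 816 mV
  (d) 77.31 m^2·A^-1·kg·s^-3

Dimensions:
  (a) [voltage] = kg·m²·s⁻³·A⁻¹
  (b) [kg·m⁻¹·s⁻¹] · [m³·s⁻¹] = kg·m²·s⁻²
  (c) V = J·C⁻¹ = kg·m²·s⁻³·A⁻¹
  (d) kg·m²·s⁻³·A⁻¹
All reduce to kg·m²·s⁻³·A⁻¹ except (b), which is kg·m²·s⁻².

(b)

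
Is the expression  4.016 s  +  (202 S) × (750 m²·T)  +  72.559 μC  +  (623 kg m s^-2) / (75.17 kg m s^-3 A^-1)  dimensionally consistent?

Work out the base dimensions of each:
  4.016 s:  s
  (202 S) × (750 m²·T):  [kg⁻¹·m⁻²·s³·A²] · [kg·m²·s⁻²·A⁻¹] = s·A
  72.559 μC:  C = s·A
  (623 kg m s^-2) / (75.17 kg m s^-3 A^-1):  [kg·m·s⁻²] / [kg·m·s⁻³·A⁻¹] = s·A
The terms do not share a single dimension (s vs s·A).

No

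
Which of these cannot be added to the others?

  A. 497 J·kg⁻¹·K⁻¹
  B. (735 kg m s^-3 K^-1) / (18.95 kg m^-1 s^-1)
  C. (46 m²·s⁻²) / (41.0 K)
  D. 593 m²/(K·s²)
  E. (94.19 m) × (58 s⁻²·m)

Dimensions:
  A. J·kg⁻¹·K⁻¹ = N·m·kg⁻¹·K⁻¹ = m²·s⁻²·K⁻¹
  B. [kg·m·s⁻³·K⁻¹] / [kg·m⁻¹·s⁻¹] = m²·s⁻²·K⁻¹
  C. [m²·s⁻²] / [K] = m²·s⁻²·K⁻¹
  D. m²·s⁻²·K⁻¹
  E. [m] · [m·s⁻²] = m²·s⁻²
All reduce to m²·s⁻²·K⁻¹ except E., which is m²·s⁻².

E.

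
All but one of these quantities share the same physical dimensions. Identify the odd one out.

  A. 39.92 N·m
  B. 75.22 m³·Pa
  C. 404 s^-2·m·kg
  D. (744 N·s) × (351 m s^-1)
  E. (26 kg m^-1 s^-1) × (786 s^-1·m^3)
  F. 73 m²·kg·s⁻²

Work out the base dimensions of each:
  A. N·m = kg·m·s⁻²·m = kg·m²·s⁻²
  B. Pa·m³ = N·m⁻²·m³ = kg·m²·s⁻²
  C. kg·m·s⁻²
  D. [kg·m·s⁻¹] · [m·s⁻¹] = kg·m²·s⁻²
  E. [kg·m⁻¹·s⁻¹] · [m³·s⁻¹] = kg·m²·s⁻²
  F. kg·m²·s⁻²
All reduce to kg·m²·s⁻² except C., which is kg·m·s⁻².

C.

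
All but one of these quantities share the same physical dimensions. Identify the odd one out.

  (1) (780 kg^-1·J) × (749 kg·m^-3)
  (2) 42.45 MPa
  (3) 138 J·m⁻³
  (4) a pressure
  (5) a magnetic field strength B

Expand each in SI base units:
  (1) [m²·s⁻²] · [kg·m⁻³] = kg·m⁻¹·s⁻²
  (2) Pa = N·m⁻² = kg·m⁻¹·s⁻²
  (3) J·m⁻³ = N·m·m⁻³ = kg·m⁻¹·s⁻²
  (4) [pressure] = kg·m⁻¹·s⁻²
  (5) [magnetic field strength B] = kg·s⁻²·A⁻¹
All reduce to kg·m⁻¹·s⁻² except (5), which is kg·s⁻²·A⁻¹.

(5)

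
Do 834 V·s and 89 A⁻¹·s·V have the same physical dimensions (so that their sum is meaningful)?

No

Dimensions:
  834 V·s:  V·s = J·C⁻¹·s = kg·m²·s⁻²·A⁻¹
  89 A⁻¹·s·V:  V·s·A⁻¹ = J·C⁻¹·s·A⁻¹ = kg·m²·s⁻²·A⁻²
kg·m²·s⁻²·A⁻¹ ≠ kg·m²·s⁻²·A⁻², so they cannot be added.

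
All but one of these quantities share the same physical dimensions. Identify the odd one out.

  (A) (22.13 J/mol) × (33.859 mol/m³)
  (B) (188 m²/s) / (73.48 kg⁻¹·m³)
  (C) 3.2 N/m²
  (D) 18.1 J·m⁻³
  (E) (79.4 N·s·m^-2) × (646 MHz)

(B)

Dimensions:
  (A) [kg·m²·s⁻²·mol⁻¹] · [m⁻³·mol] = kg·m⁻¹·s⁻²
  (B) [m²·s⁻¹] / [kg⁻¹·m³] = kg·m⁻¹·s⁻¹
  (C) N·m⁻² = kg·m·s⁻²·m⁻² = kg·m⁻¹·s⁻²
  (D) J·m⁻³ = N·m·m⁻³ = kg·m⁻¹·s⁻²
  (E) [kg·m⁻¹·s⁻¹] · [s⁻¹] = kg·m⁻¹·s⁻²
All reduce to kg·m⁻¹·s⁻² except (B), which is kg·m⁻¹·s⁻¹.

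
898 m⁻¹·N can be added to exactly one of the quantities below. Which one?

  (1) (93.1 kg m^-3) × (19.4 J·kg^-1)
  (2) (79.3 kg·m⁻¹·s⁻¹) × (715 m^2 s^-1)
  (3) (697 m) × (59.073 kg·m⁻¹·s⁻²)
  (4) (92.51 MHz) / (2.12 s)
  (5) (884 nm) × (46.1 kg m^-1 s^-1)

(3)

Reference: N·m⁻¹ = kg·m·s⁻²·m⁻¹ = kg·s⁻².
Each option:
  (1) [kg·m⁻³] · [m²·s⁻²] = kg·m⁻¹·s⁻²
  (2) [kg·m⁻¹·s⁻¹] · [m²·s⁻¹] = kg·m·s⁻²
  (3) [m] · [kg·m⁻¹·s⁻²] = kg·s⁻²  ← same
  (4) [s⁻¹] / [s] = s⁻²
  (5) [m] · [kg·m⁻¹·s⁻¹] = kg·s⁻¹
Only (3) matches kg·s⁻².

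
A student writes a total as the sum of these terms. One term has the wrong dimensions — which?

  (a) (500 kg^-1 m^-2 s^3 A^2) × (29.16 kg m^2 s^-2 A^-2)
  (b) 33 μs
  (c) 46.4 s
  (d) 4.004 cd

Expand each in SI base units:
  (a) [kg⁻¹·m⁻²·s³·A²] · [kg·m²·s⁻²·A⁻²] = s
  (b) s
  (c) s
  (d) cd
All reduce to s except (d), which is cd.

(d)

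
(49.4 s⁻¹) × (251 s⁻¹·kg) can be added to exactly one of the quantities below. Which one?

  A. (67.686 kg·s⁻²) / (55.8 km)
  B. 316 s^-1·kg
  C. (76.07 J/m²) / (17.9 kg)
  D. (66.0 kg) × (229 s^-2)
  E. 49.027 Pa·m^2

Reference: [s⁻¹] · [kg·s⁻¹] = kg·s⁻².
Each option:
  A. [kg·s⁻²] / [m] = kg·m⁻¹·s⁻²
  B. kg·s⁻¹
  C. [kg·s⁻²] / [kg] = s⁻²
  D. [kg] · [s⁻²] = kg·s⁻²  ← same
  E. Pa·m² = N·m⁻²·m² = kg·m·s⁻²
Only D. matches kg·s⁻².

D.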